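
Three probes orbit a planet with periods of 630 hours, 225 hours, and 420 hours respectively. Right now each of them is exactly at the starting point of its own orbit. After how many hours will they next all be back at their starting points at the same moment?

The first simultaneous occurrence is after LCM of the individual periods.
630 = 2 × 3^2 × 5 × 7
225 = 3^2 × 5^2
420 = 2^2 × 3 × 5 × 7
LCM(630, 225, 420) = 2^2 × 3^2 × 5^2 × 7 = 6300.

6300 hours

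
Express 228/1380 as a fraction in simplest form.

19/115

228 = 2^2 × 3 × 19
1380 = 2^2 × 3 × 5 × 23
gcd(228, 1380) = 2^2 × 3 = 12.
Divide numerator and denominator by 12: 228/1380 = 19/115.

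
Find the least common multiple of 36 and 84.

36 = 2^2 × 3^2
84 = 2^2 × 3 × 7
LCM(36, 84) = 2^2 × 3^2 × 7 = 252.

252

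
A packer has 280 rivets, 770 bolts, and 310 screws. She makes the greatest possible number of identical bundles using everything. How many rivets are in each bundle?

Number of bundles = gcd(280, 770, 310).
280 = 2^3 × 5 × 7
770 = 2 × 5 × 7 × 11
310 = 2 × 5 × 31
gcd(280, 770, 310) = 2 × 5 = 10.
rivets per bundle = 280 / 10 = 28.

28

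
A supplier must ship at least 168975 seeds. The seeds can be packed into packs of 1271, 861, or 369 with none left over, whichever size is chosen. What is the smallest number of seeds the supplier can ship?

240219

The number of seeds must be a common multiple of 1271, 861, and 369, so a multiple of their LCM.
1271 = 31 × 41
861 = 3 × 7 × 41
369 = 3^2 × 41
LCM(1271, 861, 369) = 3^2 × 7 × 31 × 41 = 80073.
Smallest multiple of 80073 that is ≥ 168975: ⌈168975/80073⌉ × 80073 = 3 × 80073 = 240219.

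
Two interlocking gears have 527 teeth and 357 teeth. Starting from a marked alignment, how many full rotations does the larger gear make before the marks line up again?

21 rotations

All finish a whole number of cycles simultaneously at t = LCM of the periods.
527 = 17 × 31
357 = 3 × 7 × 17
LCM(527, 357) = 3 × 7 × 17 × 31 = 11067.
Rotations for period 527: 11067 / 527 = 21.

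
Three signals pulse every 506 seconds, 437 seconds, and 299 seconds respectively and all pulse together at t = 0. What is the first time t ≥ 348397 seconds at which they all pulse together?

Joint pulses occur at multiples of LCM(506, 437, 299).
506 = 2 × 11 × 23
437 = 19 × 23
299 = 13 × 23
LCM(506, 437, 299) = 2 × 11 × 13 × 19 × 23 = 124982.
Smallest multiple of 124982 that is ≥ 348397: ⌈348397/124982⌉ × 124982 = 3 × 124982 = 374946.

374946 seconds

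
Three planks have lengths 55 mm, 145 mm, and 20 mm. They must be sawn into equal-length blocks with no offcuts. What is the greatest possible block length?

The block length must divide every plank, so the greatest is gcd(55, 145, 20).
55 = 5 × 11
145 = 5 × 29
20 = 2^2 × 5
gcd(55, 145, 20) = 5.

5 mm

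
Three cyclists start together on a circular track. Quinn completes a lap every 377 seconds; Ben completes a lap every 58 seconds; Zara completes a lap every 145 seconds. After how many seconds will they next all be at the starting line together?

3770 seconds

We need the least common multiple of the intervals.
377 = 13 × 29
58 = 2 × 29
145 = 5 × 29
LCM(377, 58, 145) = 2 × 5 × 13 × 29 = 3770.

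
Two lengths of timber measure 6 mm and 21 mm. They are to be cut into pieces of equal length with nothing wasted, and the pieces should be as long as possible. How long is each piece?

The greatest length dividing all of 6 and 21 is their gcd.
6 = 2 × 3
21 = 3 × 7
gcd(6, 21) = 3.

3 mm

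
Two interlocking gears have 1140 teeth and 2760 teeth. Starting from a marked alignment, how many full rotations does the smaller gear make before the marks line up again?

46 rotations

They are all back at their starting positions together after one LCM of the periods.
1140 = 2^2 × 3 × 5 × 19
2760 = 2^3 × 3 × 5 × 23
LCM(1140, 2760) = 2^3 × 3 × 5 × 19 × 23 = 52440.
Rotations for period 1140: 52440 / 1140 = 46.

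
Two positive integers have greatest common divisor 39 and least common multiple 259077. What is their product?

For any two positive integers, gcd × lcm = product = 39 × 259077 = 10104003.

10104003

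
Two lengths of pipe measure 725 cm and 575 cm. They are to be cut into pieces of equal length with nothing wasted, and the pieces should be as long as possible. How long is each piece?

25 cm

The greatest length dividing all of 725 and 575 is their gcd.
725 = 5^2 × 29
575 = 5^2 × 23
gcd(725, 575) = 5^2 = 25.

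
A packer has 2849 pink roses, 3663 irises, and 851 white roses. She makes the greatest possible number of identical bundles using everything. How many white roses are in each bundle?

23

Number of bundles = gcd(2849, 3663, 851).
2849 = 7 × 11 × 37
3663 = 3^2 × 11 × 37
851 = 23 × 37
gcd(2849, 3663, 851) = 37.
white roses per bundle = 851 / 37 = 23.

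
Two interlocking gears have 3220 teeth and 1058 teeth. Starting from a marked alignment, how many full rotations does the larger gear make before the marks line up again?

23 rotations

All finish a whole number of cycles simultaneously at t = LCM of the periods.
3220 = 2^2 × 5 × 7 × 23
1058 = 2 × 23^2
LCM(3220, 1058) = 2^2 × 5 × 7 × 23^2 = 74060.
Rotations for period 3220: 74060 / 3220 = 23.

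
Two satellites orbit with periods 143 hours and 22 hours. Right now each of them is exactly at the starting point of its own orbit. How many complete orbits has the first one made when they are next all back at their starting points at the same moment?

They are all back at their starting positions together after one LCM of the periods.
143 = 11 × 13
22 = 2 × 11
LCM(143, 22) = 2 × 11 × 13 = 286.
Orbits for period 143: 286 / 143 = 2.

2 orbits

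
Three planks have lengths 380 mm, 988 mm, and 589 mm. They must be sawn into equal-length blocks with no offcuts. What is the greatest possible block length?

This is the greatest common divisor of 380, 988, and 589.
380 = 2^2 × 5 × 19
988 = 2^2 × 13 × 19
589 = 19 × 31
gcd(380, 988, 589) = 19.

19 mm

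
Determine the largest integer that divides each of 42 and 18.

42 = 2 × 3 × 7
18 = 2 × 3^2
gcd(42, 18) = 2 × 3 = 6.

6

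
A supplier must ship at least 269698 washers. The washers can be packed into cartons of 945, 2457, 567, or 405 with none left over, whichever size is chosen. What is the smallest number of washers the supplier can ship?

The number of washers must be a common multiple of 945, 2457, 567, and 405, so a multiple of their LCM.
945 = 3^3 × 5 × 7
2457 = 3^3 × 7 × 13
567 = 3^4 × 7
405 = 3^4 × 5
LCM(945, 2457, 567, 405) = 3^4 × 5 × 7 × 13 = 36855.
Smallest multiple of 36855 that is ≥ 269698: ⌈269698/36855⌉ × 36855 = 8 × 36855 = 294840.

294840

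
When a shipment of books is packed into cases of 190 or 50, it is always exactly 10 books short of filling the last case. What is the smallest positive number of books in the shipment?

Being 10 short of a full case of size k means N ≡ −10 (mod k), i.e. N + 10 is a multiple of each size.
190 = 2 × 5 × 19
50 = 2 × 5^2
LCM(190, 50) = 2 × 5^2 × 19 = 950.
Smallest positive N is 950 − 10 = 940.

940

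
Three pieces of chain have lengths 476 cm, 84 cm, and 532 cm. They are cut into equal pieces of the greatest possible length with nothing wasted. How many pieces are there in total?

Piece length = gcd(476, 84, 532).
476 = 2^2 × 7 × 17
84 = 2^2 × 3 × 7
532 = 2^2 × 7 × 19
gcd(476, 84, 532) = 2^2 × 7 = 28.
Total pieces = 476/28 + 84/28 + 532/28 = 17 + 3 + 19 = 39.

39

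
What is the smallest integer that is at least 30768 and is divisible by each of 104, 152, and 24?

The integer must be a common multiple of 104, 152, and 24, so a multiple of their LCM.
104 = 2^3 × 13
152 = 2^3 × 19
24 = 2^3 × 3
LCM(104, 152, 24) = 2^3 × 3 × 13 × 19 = 5928.
Smallest multiple of 5928 that is ≥ 30768: ⌈30768/5928⌉ × 5928 = 6 × 5928 = 35568.

35568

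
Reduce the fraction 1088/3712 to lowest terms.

1088 = 2^6 × 17
3712 = 2^7 × 29
gcd(1088, 3712) = 2^6 = 64.
Divide numerator and denominator by 64: 1088/3712 = 17/58.

17/58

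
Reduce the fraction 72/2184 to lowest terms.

3/91

72 = 2^3 × 3^2
2184 = 2^3 × 3 × 7 × 13
gcd(72, 2184) = 2^3 × 3 = 24.
Divide numerator and denominator by 24: 72/2184 = 3/91.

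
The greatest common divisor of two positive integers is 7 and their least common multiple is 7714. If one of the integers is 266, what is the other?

203

For two integers, gcd × lcm = product, so the other is (7 × 7714) / 266 = 53998 / 266 = 203.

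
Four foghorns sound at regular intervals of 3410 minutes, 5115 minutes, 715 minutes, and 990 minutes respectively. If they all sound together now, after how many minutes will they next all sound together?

398970 minutes

We need the least common multiple of the intervals.
3410 = 2 × 5 × 11 × 31
5115 = 3 × 5 × 11 × 31
715 = 5 × 11 × 13
990 = 2 × 3^2 × 5 × 11
LCM(3410, 5115, 715, 990) = 2 × 3^2 × 5 × 11 × 13 × 31 = 398970.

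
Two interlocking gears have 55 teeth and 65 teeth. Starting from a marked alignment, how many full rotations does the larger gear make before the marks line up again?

All finish a whole number of cycles simultaneously at t = LCM of the periods.
55 = 5 × 11
65 = 5 × 13
LCM(55, 65) = 5 × 11 × 13 = 715.
Rotations for period 65: 715 / 65 = 11.

11 rotations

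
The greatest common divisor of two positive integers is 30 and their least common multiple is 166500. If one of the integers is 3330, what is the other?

For two integers, gcd × lcm = product, so the other is (30 × 166500) / 3330 = 4995000 / 3330 = 1500.

1500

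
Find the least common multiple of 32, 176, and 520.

22880

32 = 2^5
176 = 2^4 × 11
520 = 2^3 × 5 × 13
LCM(32, 176, 520) = 2^5 × 5 × 11 × 13 = 22880.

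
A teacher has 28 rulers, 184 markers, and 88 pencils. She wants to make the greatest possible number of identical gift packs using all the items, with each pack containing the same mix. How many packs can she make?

4 packs

The pack count must divide each quantity, so the greatest is gcd(28, 184, 88).
28 = 2^2 × 7
184 = 2^3 × 23
88 = 2^3 × 11
gcd(28, 184, 88) = 2^2 = 4.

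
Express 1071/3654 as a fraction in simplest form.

17/58

1071 = 3^2 × 7 × 17
3654 = 2 × 3^2 × 7 × 29
gcd(1071, 3654) = 3^2 × 7 = 63.
Divide numerator and denominator by 63: 1071/3654 = 17/58.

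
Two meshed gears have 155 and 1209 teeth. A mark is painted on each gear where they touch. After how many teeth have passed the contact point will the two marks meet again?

They coincide at every common multiple of the periods; the first is the LCM.
155 = 5 × 31
1209 = 3 × 13 × 31
LCM(155, 1209) = 3 × 5 × 13 × 31 = 6045.

6045 teeth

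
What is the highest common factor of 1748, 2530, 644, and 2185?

1748 = 2^2 × 19 × 23
2530 = 2 × 5 × 11 × 23
644 = 2^2 × 7 × 23
2185 = 5 × 19 × 23
gcd(1748, 2530, 644, 2185) = 23.

23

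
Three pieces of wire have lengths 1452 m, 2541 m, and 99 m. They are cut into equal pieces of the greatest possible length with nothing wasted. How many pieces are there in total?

Piece length = gcd(1452, 2541, 99).
1452 = 2^2 × 3 × 11^2
2541 = 3 × 7 × 11^2
99 = 3^2 × 11
gcd(1452, 2541, 99) = 3 × 11 = 33.
Total pieces = 1452/33 + 2541/33 + 99/33 = 44 + 77 + 3 = 124.

124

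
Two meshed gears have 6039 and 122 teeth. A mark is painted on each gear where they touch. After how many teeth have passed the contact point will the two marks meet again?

12078 teeth

They coincide at every common multiple of the periods; the first is the LCM.
6039 = 3^2 × 11 × 61
122 = 2 × 61
LCM(6039, 122) = 2 × 3^2 × 11 × 61 = 12078.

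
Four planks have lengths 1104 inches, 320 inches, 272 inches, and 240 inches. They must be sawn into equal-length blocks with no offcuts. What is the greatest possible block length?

16 inches

The block length must divide every plank, so the greatest is gcd(1104, 320, 272, 240).
1104 = 2^4 × 3 × 23
320 = 2^6 × 5
272 = 2^4 × 17
240 = 2^4 × 3 × 5
gcd(1104, 320, 272, 240) = 2^4 = 16.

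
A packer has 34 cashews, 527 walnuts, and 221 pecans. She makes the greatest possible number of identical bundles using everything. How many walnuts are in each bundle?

31

Number of bundles = gcd(34, 527, 221).
34 = 2 × 17
527 = 17 × 31
221 = 13 × 17
gcd(34, 527, 221) = 17.
walnuts per bundle = 527 / 17 = 31.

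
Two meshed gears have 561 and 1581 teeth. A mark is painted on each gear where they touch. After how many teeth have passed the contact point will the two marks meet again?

17391 teeth

They coincide at every common multiple of the periods; the first is the LCM.
561 = 3 × 11 × 17
1581 = 3 × 17 × 31
LCM(561, 1581) = 3 × 11 × 17 × 31 = 17391.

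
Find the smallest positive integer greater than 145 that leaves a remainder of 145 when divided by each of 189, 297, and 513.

39646

N − 145 must be a common multiple of 189, 297, and 513.
189 = 3^3 × 7
297 = 3^3 × 11
513 = 3^3 × 19
LCM(189, 297, 513) = 3^3 × 7 × 11 × 19 = 39501.
Smallest N > 145 is LCM + 145 = 39501 + 145 = 39646.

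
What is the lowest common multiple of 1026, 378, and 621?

165186

1026 = 2 × 3^3 × 19
378 = 2 × 3^3 × 7
621 = 3^3 × 23
LCM(1026, 378, 621) = 2 × 3^3 × 7 × 19 × 23 = 165186.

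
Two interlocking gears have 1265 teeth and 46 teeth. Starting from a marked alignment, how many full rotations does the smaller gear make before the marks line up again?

55 rotations

The first common completion time is the LCM of the periods.
1265 = 5 × 11 × 23
46 = 2 × 23
LCM(1265, 46) = 2 × 5 × 11 × 23 = 2530.
Rotations for period 46: 2530 / 46 = 55.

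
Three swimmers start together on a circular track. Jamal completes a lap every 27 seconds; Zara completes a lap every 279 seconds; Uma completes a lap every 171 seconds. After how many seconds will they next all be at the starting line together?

The first simultaneous occurrence is after LCM of the individual periods.
27 = 3^3
279 = 3^2 × 31
171 = 3^2 × 19
LCM(27, 279, 171) = 3^3 × 19 × 31 = 15903.

15903 seconds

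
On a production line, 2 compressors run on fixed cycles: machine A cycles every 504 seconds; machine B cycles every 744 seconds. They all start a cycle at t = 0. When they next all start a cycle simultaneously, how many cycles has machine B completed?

All finish a whole number of cycles simultaneously at t = LCM of the periods.
504 = 2^3 × 3^2 × 7
744 = 2^3 × 3 × 31
LCM(504, 744) = 2^3 × 3^2 × 7 × 31 = 15624.
Cycles for period 744: 15624 / 744 = 21.

21 cycles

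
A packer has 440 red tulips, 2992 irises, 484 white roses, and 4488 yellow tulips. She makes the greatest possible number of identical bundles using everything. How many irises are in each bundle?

Number of bundles = gcd(440, 2992, 484, 4488).
440 = 2^3 × 5 × 11
2992 = 2^4 × 11 × 17
484 = 2^2 × 11^2
4488 = 2^3 × 3 × 11 × 17
gcd(440, 2992, 484, 4488) = 2^2 × 11 = 44.
irises per bundle = 2992 / 44 = 68.

68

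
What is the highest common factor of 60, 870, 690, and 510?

60 = 2^2 × 3 × 5
870 = 2 × 3 × 5 × 29
690 = 2 × 3 × 5 × 23
510 = 2 × 3 × 5 × 17
gcd(60, 870, 690, 510) = 2 × 3 × 5 = 30.

30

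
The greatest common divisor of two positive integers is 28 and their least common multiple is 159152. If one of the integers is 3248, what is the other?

1372

For two integers, gcd × lcm = product, so the other is (28 × 159152) / 3248 = 4456256 / 3248 = 1372.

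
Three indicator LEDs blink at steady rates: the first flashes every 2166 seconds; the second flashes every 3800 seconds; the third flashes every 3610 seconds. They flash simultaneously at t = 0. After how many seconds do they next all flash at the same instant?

216600 seconds

We need the least common multiple of the intervals.
2166 = 2 × 3 × 19^2
3800 = 2^3 × 5^2 × 19
3610 = 2 × 5 × 19^2
LCM(2166, 3800, 3610) = 2^3 × 3 × 5^2 × 19^2 = 216600.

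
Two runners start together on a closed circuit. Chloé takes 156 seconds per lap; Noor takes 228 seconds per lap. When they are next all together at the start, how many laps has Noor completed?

13 laps

All finish a whole number of cycles simultaneously at t = LCM of the periods.
156 = 2^2 × 3 × 13
228 = 2^2 × 3 × 19
LCM(156, 228) = 2^2 × 3 × 13 × 19 = 2964.
Laps for period 228: 2964 / 228 = 13.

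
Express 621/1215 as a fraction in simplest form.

621 = 3^3 × 23
1215 = 3^5 × 5
gcd(621, 1215) = 3^3 = 27.
Divide numerator and denominator by 27: 621/1215 = 23/45.

23/45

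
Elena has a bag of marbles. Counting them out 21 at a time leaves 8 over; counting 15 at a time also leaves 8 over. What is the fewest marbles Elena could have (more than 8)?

N − 8 must be a common multiple of 21 and 15.
21 = 3 × 7
15 = 3 × 5
LCM(21, 15) = 3 × 5 × 7 = 105.
Smallest N > 8 is LCM + 8 = 105 + 8 = 113.

113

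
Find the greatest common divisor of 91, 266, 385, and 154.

7

91 = 7 × 13
266 = 2 × 7 × 19
385 = 5 × 7 × 11
154 = 2 × 7 × 11
gcd(91, 266, 385, 154) = 7.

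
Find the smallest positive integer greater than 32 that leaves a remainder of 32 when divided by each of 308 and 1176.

12968

N − 32 must be a common multiple of 308 and 1176.
308 = 2^2 × 7 × 11
1176 = 2^3 × 3 × 7^2
LCM(308, 1176) = 2^3 × 3 × 7^2 × 11 = 12936.
Smallest N > 32 is LCM + 32 = 12936 + 32 = 12968.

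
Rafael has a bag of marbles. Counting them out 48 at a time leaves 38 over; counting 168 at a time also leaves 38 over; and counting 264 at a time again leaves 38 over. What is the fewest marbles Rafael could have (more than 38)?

N − 38 must be a common multiple of 48, 168, and 264.
48 = 2^4 × 3
168 = 2^3 × 3 × 7
264 = 2^3 × 3 × 11
LCM(48, 168, 264) = 2^4 × 3 × 7 × 11 = 3696.
Smallest N > 38 is LCM + 38 = 3696 + 38 = 3734.

3734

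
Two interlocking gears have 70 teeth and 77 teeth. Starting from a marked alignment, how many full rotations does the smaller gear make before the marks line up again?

All finish a whole number of cycles simultaneously at t = LCM of the periods.
70 = 2 × 5 × 7
77 = 7 × 11
LCM(70, 77) = 2 × 5 × 7 × 11 = 770.
Rotations for period 70: 770 / 70 = 11.

11 rotations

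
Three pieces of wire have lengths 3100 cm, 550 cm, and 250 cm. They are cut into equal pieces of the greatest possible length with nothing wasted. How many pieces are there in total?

Piece length = gcd(3100, 550, 250).
3100 = 2^2 × 5^2 × 31
550 = 2 × 5^2 × 11
250 = 2 × 5^3
gcd(3100, 550, 250) = 2 × 5^2 = 50.
Total pieces = 3100/50 + 550/50 + 250/50 = 62 + 11 + 5 = 78.

78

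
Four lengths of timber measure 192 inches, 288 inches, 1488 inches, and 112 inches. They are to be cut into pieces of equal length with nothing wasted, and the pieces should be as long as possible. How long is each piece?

16 inches

Each piece length must divide every original length, so the longest possible is gcd(192, 288, 1488, 112).
192 = 2^6 × 3
288 = 2^5 × 3^2
1488 = 2^4 × 3 × 31
112 = 2^4 × 7
gcd(192, 288, 1488, 112) = 2^4 = 16.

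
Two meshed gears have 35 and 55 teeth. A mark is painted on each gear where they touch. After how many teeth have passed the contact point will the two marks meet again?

385 teeth

The first simultaneous occurrence is after LCM of the individual periods.
35 = 5 × 7
55 = 5 × 11
LCM(35, 55) = 5 × 7 × 11 = 385.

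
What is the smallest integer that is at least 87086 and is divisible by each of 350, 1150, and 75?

The integer must be a common multiple of 350, 1150, and 75, so a multiple of their LCM.
350 = 2 × 5^2 × 7
1150 = 2 × 5^2 × 23
75 = 3 × 5^2
LCM(350, 1150, 75) = 2 × 3 × 5^2 × 7 × 23 = 24150.
Smallest multiple of 24150 that is ≥ 87086: ⌈87086/24150⌉ × 24150 = 4 × 24150 = 96600.

96600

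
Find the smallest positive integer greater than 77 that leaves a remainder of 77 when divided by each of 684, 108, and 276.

N − 77 must be a common multiple of 684, 108, and 276.
684 = 2^2 × 3^2 × 19
108 = 2^2 × 3^3
276 = 2^2 × 3 × 23
LCM(684, 108, 276) = 2^2 × 3^3 × 19 × 23 = 47196.
Smallest N > 77 is LCM + 77 = 47196 + 77 = 47273.

47273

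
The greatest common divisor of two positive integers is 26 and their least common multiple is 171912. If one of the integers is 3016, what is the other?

1482

For two integers, gcd × lcm = product, so the other is (26 × 171912) / 3016 = 4469712 / 3016 = 1482.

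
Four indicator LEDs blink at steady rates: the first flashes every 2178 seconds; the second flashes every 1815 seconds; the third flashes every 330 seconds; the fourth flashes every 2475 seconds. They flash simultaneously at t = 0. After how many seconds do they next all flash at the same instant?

They coincide at every common multiple of the periods; the first is the LCM.
2178 = 2 × 3^2 × 11^2
1815 = 3 × 5 × 11^2
330 = 2 × 3 × 5 × 11
2475 = 3^2 × 5^2 × 11
LCM(2178, 1815, 330, 2475) = 2 × 3^2 × 5^2 × 11^2 = 54450.

54450 seconds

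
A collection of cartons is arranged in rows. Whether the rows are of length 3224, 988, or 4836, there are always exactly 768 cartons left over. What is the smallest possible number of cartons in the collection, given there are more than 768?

184536

N − 768 must be a common multiple of 3224, 988, and 4836.
3224 = 2^3 × 13 × 31
988 = 2^2 × 13 × 19
4836 = 2^2 × 3 × 13 × 31
LCM(3224, 988, 4836) = 2^3 × 3 × 13 × 19 × 31 = 183768.
Smallest N > 768 is LCM + 768 = 183768 + 768 = 184536.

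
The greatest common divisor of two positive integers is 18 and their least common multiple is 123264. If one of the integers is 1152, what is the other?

For two integers, gcd × lcm = product, so the other is (18 × 123264) / 1152 = 2218752 / 1152 = 1926.

1926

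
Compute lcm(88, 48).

88 = 2^3 × 11
48 = 2^4 × 3
LCM(88, 48) = 2^4 × 3 × 11 = 528.

528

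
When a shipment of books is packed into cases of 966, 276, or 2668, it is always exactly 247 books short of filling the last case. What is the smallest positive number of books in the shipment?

Being 247 short of a full case of size k means N ≡ −247 (mod k), i.e. N + 247 is a multiple of each size.
966 = 2 × 3 × 7 × 23
276 = 2^2 × 3 × 23
2668 = 2^2 × 23 × 29
LCM(966, 276, 2668) = 2^2 × 3 × 7 × 23 × 29 = 56028.
Smallest positive N is 56028 − 247 = 55781.

55781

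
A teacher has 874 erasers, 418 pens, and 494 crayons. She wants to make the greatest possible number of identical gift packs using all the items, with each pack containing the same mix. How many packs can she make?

The pack count must divide each quantity, so the greatest is gcd(874, 418, 494).
874 = 2 × 19 × 23
418 = 2 × 11 × 19
494 = 2 × 13 × 19
gcd(874, 418, 494) = 2 × 19 = 38.

38 packs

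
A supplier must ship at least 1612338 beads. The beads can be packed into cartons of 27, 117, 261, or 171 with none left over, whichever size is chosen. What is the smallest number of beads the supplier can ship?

1740609

The number of beads must be a common multiple of 27, 117, 261, and 171, so a multiple of their LCM.
27 = 3^3
117 = 3^2 × 13
261 = 3^2 × 29
171 = 3^2 × 19
LCM(27, 117, 261, 171) = 3^3 × 13 × 19 × 29 = 193401.
Smallest multiple of 193401 that is ≥ 1612338: ⌈1612338/193401⌉ × 193401 = 9 × 193401 = 1740609.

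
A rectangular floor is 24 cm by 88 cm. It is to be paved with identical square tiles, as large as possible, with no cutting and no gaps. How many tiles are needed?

Tile side = gcd(24, 88).
24 = 2^3 × 3
88 = 2^3 × 11
gcd(24, 88) = 2^3 = 8.
Tiles: (24/8) × (88/8) = 3 × 11 = 33.

33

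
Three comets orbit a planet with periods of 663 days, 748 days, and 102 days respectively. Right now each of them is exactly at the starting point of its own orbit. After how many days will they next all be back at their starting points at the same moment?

29172 days

The first simultaneous occurrence is after LCM of the individual periods.
663 = 3 × 13 × 17
748 = 2^2 × 11 × 17
102 = 2 × 3 × 17
LCM(663, 748, 102) = 2^2 × 3 × 11 × 13 × 17 = 29172.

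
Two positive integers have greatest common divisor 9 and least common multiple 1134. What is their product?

For any two positive integers, gcd × lcm = product = 9 × 1134 = 10206.

10206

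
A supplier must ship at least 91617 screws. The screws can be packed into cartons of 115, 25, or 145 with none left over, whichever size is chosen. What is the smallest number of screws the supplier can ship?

The number of screws must be a common multiple of 115, 25, and 145, so a multiple of their LCM.
115 = 5 × 23
25 = 5^2
145 = 5 × 29
LCM(115, 25, 145) = 5^2 × 23 × 29 = 16675.
Smallest multiple of 16675 that is ≥ 91617: ⌈91617/16675⌉ × 16675 = 6 × 16675 = 100050.

100050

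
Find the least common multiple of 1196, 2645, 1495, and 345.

412620

1196 = 2^2 × 13 × 23
2645 = 5 × 23^2
1495 = 5 × 13 × 23
345 = 3 × 5 × 23
LCM(1196, 2645, 1495, 345) = 2^2 × 3 × 5 × 13 × 23^2 = 412620.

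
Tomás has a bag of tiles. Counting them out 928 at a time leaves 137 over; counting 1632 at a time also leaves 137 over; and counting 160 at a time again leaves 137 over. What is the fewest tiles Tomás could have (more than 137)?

236777

N − 137 must be a common multiple of 928, 1632, and 160.
928 = 2^5 × 29
1632 = 2^5 × 3 × 17
160 = 2^5 × 5
LCM(928, 1632, 160) = 2^5 × 3 × 5 × 17 × 29 = 236640.
Smallest N > 137 is LCM + 137 = 236640 + 137 = 236777.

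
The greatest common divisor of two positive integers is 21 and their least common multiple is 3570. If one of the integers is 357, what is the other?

For two integers, gcd × lcm = product, so the other is (21 × 3570) / 357 = 74970 / 357 = 210.

210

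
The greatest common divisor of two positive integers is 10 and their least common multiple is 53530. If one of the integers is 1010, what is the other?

For two integers, gcd × lcm = product, so the other is (10 × 53530) / 1010 = 535300 / 1010 = 530.

530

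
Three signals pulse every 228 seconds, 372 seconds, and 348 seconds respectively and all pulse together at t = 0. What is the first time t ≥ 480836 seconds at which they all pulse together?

Joint pulses occur at multiples of LCM(228, 372, 348).
228 = 2^2 × 3 × 19
372 = 2^2 × 3 × 31
348 = 2^2 × 3 × 29
LCM(228, 372, 348) = 2^2 × 3 × 19 × 29 × 31 = 204972.
Smallest multiple of 204972 that is ≥ 480836: ⌈480836/204972⌉ × 204972 = 3 × 204972 = 614916.

614916 seconds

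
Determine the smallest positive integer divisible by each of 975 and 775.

975 = 3 × 5^2 × 13
775 = 5^2 × 31
LCM(975, 775) = 3 × 5^2 × 13 × 31 = 30225.

30225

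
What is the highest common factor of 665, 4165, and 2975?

665 = 5 × 7 × 19
4165 = 5 × 7^2 × 17
2975 = 5^2 × 7 × 17
gcd(665, 4165, 2975) = 5 × 7 = 35.

35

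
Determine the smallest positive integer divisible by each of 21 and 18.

126

21 = 3 × 7
18 = 2 × 3^2
LCM(21, 18) = 2 × 3^2 × 7 = 126.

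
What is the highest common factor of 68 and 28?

68 = 2^2 × 17
28 = 2^2 × 7
gcd(68, 28) = 2^2 = 4.

4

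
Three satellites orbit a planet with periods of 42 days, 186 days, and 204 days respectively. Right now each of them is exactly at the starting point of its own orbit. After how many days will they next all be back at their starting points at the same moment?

The first simultaneous occurrence is after LCM of the individual periods.
42 = 2 × 3 × 7
186 = 2 × 3 × 31
204 = 2^2 × 3 × 17
LCM(42, 186, 204) = 2^2 × 3 × 7 × 17 × 31 = 44268.

44268 days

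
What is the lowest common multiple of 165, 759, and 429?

49335

165 = 3 × 5 × 11
759 = 3 × 11 × 23
429 = 3 × 11 × 13
LCM(165, 759, 429) = 3 × 5 × 11 × 13 × 23 = 49335.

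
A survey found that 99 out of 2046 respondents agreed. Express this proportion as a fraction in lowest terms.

99 = 3^2 × 11
2046 = 2 × 3 × 11 × 31
gcd(99, 2046) = 3 × 11 = 33.
Divide numerator and denominator by 33: 99/2046 = 3/62.

3/62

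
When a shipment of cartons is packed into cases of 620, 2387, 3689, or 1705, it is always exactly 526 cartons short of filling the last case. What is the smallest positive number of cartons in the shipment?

Being 526 short of a full case of size k means N ≡ −526 (mod k), i.e. N + 526 is a multiple of each size.
620 = 2^2 × 5 × 31
2387 = 7 × 11 × 31
3689 = 7 × 17 × 31
1705 = 5 × 11 × 31
LCM(620, 2387, 3689, 1705) = 2^2 × 5 × 7 × 11 × 17 × 31 = 811580.
Smallest positive N is 811580 − 526 = 811054.

811054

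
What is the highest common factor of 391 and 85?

17

391 = 17 × 23
85 = 5 × 17
gcd(391, 85) = 17.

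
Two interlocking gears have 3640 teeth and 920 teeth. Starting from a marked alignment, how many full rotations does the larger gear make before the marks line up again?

They are all back at their starting positions together after one LCM of the periods.
3640 = 2^3 × 5 × 7 × 13
920 = 2^3 × 5 × 23
LCM(3640, 920) = 2^3 × 5 × 7 × 13 × 23 = 83720.
Rotations for period 3640: 83720 / 3640 = 23.

23 rotations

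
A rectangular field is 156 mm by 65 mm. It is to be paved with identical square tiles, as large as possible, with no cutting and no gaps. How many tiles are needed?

60

Tile side = gcd(156, 65).
156 = 2^2 × 3 × 13
65 = 5 × 13
gcd(156, 65) = 13.
Tiles: (156/13) × (65/13) = 12 × 5 = 60.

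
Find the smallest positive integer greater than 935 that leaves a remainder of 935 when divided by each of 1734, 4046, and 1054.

377213

N − 935 must be a common multiple of 1734, 4046, and 1054.
1734 = 2 × 3 × 17^2
4046 = 2 × 7 × 17^2
1054 = 2 × 17 × 31
LCM(1734, 4046, 1054) = 2 × 3 × 7 × 17^2 × 31 = 376278.
Smallest N > 935 is LCM + 935 = 376278 + 935 = 377213.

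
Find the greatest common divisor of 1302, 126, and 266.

1302 = 2 × 3 × 7 × 31
126 = 2 × 3^2 × 7
266 = 2 × 7 × 19
gcd(1302, 126, 266) = 2 × 7 = 14.

14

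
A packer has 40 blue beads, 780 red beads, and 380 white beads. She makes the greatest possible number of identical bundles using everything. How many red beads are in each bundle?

39

Number of bundles = gcd(40, 780, 380).
40 = 2^3 × 5
780 = 2^2 × 3 × 5 × 13
380 = 2^2 × 5 × 19
gcd(40, 780, 380) = 2^2 × 5 = 20.
red beads per bundle = 780 / 20 = 39.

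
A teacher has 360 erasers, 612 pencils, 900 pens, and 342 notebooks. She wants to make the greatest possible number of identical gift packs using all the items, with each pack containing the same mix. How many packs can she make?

The pack count must divide each quantity, so the greatest is gcd(360, 612, 900, 342).
360 = 2^3 × 3^2 × 5
612 = 2^2 × 3^2 × 17
900 = 2^2 × 3^2 × 5^2
342 = 2 × 3^2 × 19
gcd(360, 612, 900, 342) = 2 × 3^2 = 18.

18 packs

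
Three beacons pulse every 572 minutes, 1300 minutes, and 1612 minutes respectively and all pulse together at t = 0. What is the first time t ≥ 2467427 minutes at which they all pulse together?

Joint pulses occur at multiples of LCM(572, 1300, 1612).
572 = 2^2 × 11 × 13
1300 = 2^2 × 5^2 × 13
1612 = 2^2 × 13 × 31
LCM(572, 1300, 1612) = 2^2 × 5^2 × 11 × 13 × 31 = 443300.
Smallest multiple of 443300 that is ≥ 2467427: ⌈2467427/443300⌉ × 443300 = 6 × 443300 = 2659800.

2659800 minutes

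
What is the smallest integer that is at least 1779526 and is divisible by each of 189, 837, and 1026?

1781136

The integer must be a common multiple of 189, 837, and 1026, so a multiple of their LCM.
189 = 3^3 × 7
837 = 3^3 × 31
1026 = 2 × 3^3 × 19
LCM(189, 837, 1026) = 2 × 3^3 × 7 × 19 × 31 = 222642.
Smallest multiple of 222642 that is ≥ 1779526: ⌈1779526/222642⌉ × 222642 = 8 × 222642 = 1781136.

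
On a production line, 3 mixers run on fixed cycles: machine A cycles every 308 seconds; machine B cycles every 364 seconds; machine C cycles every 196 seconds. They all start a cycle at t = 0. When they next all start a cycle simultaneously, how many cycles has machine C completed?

All finish a whole number of cycles simultaneously at t = LCM of the periods.
308 = 2^2 × 7 × 11
364 = 2^2 × 7 × 13
196 = 2^2 × 7^2
LCM(308, 364, 196) = 2^2 × 7^2 × 11 × 13 = 28028.
Cycles for period 196: 28028 / 196 = 143.

143 cycles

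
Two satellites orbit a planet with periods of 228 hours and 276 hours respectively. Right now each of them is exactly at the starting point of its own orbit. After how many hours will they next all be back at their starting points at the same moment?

5244 hours

They coincide at every common multiple of the periods; the first is the LCM.
228 = 2^2 × 3 × 19
276 = 2^2 × 3 × 23
LCM(228, 276) = 2^2 × 3 × 19 × 23 = 5244.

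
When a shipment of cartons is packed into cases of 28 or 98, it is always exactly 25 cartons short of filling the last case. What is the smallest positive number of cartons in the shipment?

171

Being 25 short of a full case of size k means N ≡ −25 (mod k), i.e. N + 25 is a multiple of each size.
28 = 2^2 × 7
98 = 2 × 7^2
LCM(28, 98) = 2^2 × 7^2 = 196.
Smallest positive N is 196 − 25 = 171.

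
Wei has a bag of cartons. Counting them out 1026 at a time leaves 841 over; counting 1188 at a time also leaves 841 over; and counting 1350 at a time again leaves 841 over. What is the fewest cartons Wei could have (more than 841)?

N − 841 must be a common multiple of 1026, 1188, and 1350.
1026 = 2 × 3^3 × 19
1188 = 2^2 × 3^3 × 11
1350 = 2 × 3^3 × 5^2
LCM(1026, 1188, 1350) = 2^2 × 3^3 × 5^2 × 11 × 19 = 564300.
Smallest N > 841 is LCM + 841 = 564300 + 841 = 565141.

565141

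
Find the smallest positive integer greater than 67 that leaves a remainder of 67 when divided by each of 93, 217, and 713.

N − 67 must be a common multiple of 93, 217, and 713.
93 = 3 × 31
217 = 7 × 31
713 = 23 × 31
LCM(93, 217, 713) = 3 × 7 × 23 × 31 = 14973.
Smallest N > 67 is LCM + 67 = 14973 + 67 = 15040.

15040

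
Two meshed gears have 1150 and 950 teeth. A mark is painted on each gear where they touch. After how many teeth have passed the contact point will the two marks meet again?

We need the least common multiple of the intervals.
1150 = 2 × 5^2 × 23
950 = 2 × 5^2 × 19
LCM(1150, 950) = 2 × 5^2 × 19 × 23 = 21850.

21850 teeth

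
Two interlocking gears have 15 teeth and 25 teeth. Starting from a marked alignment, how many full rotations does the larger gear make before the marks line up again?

The first common completion time is the LCM of the periods.
15 = 3 × 5
25 = 5^2
LCM(15, 25) = 3 × 5^2 = 75.
Rotations for period 25: 75 / 25 = 3.

3 rotations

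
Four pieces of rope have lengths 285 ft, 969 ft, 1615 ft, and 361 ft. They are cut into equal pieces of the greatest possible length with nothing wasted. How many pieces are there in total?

170

Piece length = gcd(285, 969, 1615, 361).
285 = 3 × 5 × 19
969 = 3 × 17 × 19
1615 = 5 × 17 × 19
361 = 19^2
gcd(285, 969, 1615, 361) = 19.
Total pieces = 285/19 + 969/19 + 1615/19 + 361/19 = 15 + 51 + 85 + 19 = 170.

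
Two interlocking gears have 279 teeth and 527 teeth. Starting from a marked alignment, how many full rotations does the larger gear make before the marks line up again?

9 rotations

The first common completion time is the LCM of the periods.
279 = 3^2 × 31
527 = 17 × 31
LCM(279, 527) = 3^2 × 17 × 31 = 4743.
Rotations for period 527: 4743 / 527 = 9.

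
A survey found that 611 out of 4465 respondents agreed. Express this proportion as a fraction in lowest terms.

13/95

611 = 13 × 47
4465 = 5 × 19 × 47
gcd(611, 4465) = 47.
Divide numerator and denominator by 47: 611/4465 = 13/95.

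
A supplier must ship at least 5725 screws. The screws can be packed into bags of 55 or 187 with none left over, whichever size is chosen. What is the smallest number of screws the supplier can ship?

6545

The number of screws must be a common multiple of 55 and 187, so a multiple of their LCM.
55 = 5 × 11
187 = 11 × 17
LCM(55, 187) = 5 × 11 × 17 = 935.
Smallest multiple of 935 that is ≥ 5725: ⌈5725/935⌉ × 935 = 7 × 935 = 6545.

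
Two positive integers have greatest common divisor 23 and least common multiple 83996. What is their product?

1931908

For any two positive integers, gcd × lcm = product = 23 × 83996 = 1931908.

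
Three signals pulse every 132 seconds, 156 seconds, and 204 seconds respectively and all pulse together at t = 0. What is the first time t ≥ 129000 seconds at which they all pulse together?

145860 seconds

Joint pulses occur at multiples of LCM(132, 156, 204).
132 = 2^2 × 3 × 11
156 = 2^2 × 3 × 13
204 = 2^2 × 3 × 17
LCM(132, 156, 204) = 2^2 × 3 × 11 × 13 × 17 = 29172.
Smallest multiple of 29172 that is ≥ 129000: ⌈129000/29172⌉ × 29172 = 5 × 29172 = 145860.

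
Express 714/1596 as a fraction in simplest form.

17/38

714 = 2 × 3 × 7 × 17
1596 = 2^2 × 3 × 7 × 19
gcd(714, 1596) = 2 × 3 × 7 = 42.
Divide numerator and denominator by 42: 714/1596 = 17/38.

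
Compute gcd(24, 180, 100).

24 = 2^3 × 3
180 = 2^2 × 3^2 × 5
100 = 2^2 × 5^2
gcd(24, 180, 100) = 2^2 = 4.

4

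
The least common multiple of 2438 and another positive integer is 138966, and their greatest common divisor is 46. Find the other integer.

2622

gcd × lcm = product of the two integers, so the other integer is (46 × 138966) / 2438 = 2622.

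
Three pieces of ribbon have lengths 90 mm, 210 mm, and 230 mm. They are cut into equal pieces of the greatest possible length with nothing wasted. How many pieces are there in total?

Piece length = gcd(90, 210, 230).
90 = 2 × 3^2 × 5
210 = 2 × 3 × 5 × 7
230 = 2 × 5 × 23
gcd(90, 210, 230) = 2 × 5 = 10.
Total pieces = 90/10 + 210/10 + 230/10 = 9 + 21 + 23 = 53.

53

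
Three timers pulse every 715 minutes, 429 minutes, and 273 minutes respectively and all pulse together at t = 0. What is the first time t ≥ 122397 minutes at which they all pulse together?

135135 minutes

Joint pulses occur at multiples of LCM(715, 429, 273).
715 = 5 × 11 × 13
429 = 3 × 11 × 13
273 = 3 × 7 × 13
LCM(715, 429, 273) = 3 × 5 × 7 × 11 × 13 = 15015.
Smallest multiple of 15015 that is ≥ 122397: ⌈122397/15015⌉ × 15015 = 9 × 15015 = 135135.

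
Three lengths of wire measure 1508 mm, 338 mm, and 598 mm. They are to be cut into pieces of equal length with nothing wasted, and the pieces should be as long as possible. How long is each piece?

26 mm

Each piece length must divide every original length, so the longest possible is gcd(1508, 338, 598).
1508 = 2^2 × 13 × 29
338 = 2 × 13^2
598 = 2 × 13 × 23
gcd(1508, 338, 598) = 2 × 13 = 26.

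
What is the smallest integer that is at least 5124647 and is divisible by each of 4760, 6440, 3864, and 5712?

The integer must be a common multiple of 4760, 6440, 3864, and 5712, so a multiple of their LCM.
4760 = 2^3 × 5 × 7 × 17
6440 = 2^3 × 5 × 7 × 23
3864 = 2^3 × 3 × 7 × 23
5712 = 2^4 × 3 × 7 × 17
LCM(4760, 6440, 3864, 5712) = 2^4 × 3 × 5 × 7 × 17 × 23 = 656880.
Smallest multiple of 656880 that is ≥ 5124647: ⌈5124647/656880⌉ × 656880 = 8 × 656880 = 5255040.

5255040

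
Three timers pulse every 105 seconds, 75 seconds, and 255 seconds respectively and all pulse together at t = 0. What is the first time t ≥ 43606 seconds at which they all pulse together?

44625 seconds

Joint pulses occur at multiples of LCM(105, 75, 255).
105 = 3 × 5 × 7
75 = 3 × 5^2
255 = 3 × 5 × 17
LCM(105, 75, 255) = 3 × 5^2 × 7 × 17 = 8925.
Smallest multiple of 8925 that is ≥ 43606: ⌈43606/8925⌉ × 8925 = 5 × 8925 = 44625.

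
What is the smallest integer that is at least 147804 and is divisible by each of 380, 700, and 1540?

292600

The integer must be a common multiple of 380, 700, and 1540, so a multiple of their LCM.
380 = 2^2 × 5 × 19
700 = 2^2 × 5^2 × 7
1540 = 2^2 × 5 × 7 × 11
LCM(380, 700, 1540) = 2^2 × 5^2 × 7 × 11 × 19 = 146300.
Smallest multiple of 146300 that is ≥ 147804: ⌈147804/146300⌉ × 146300 = 2 × 146300 = 292600.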